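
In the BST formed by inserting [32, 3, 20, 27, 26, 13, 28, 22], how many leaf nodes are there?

Tree built from: [32, 3, 20, 27, 26, 13, 28, 22]
Tree (level-order array): [32, 3, None, None, 20, 13, 27, None, None, 26, 28, 22]
Rule: A leaf has 0 children.
Per-node child counts:
  node 32: 1 child(ren)
  node 3: 1 child(ren)
  node 20: 2 child(ren)
  node 13: 0 child(ren)
  node 27: 2 child(ren)
  node 26: 1 child(ren)
  node 22: 0 child(ren)
  node 28: 0 child(ren)
Matching nodes: [13, 22, 28]
Count of leaf nodes: 3


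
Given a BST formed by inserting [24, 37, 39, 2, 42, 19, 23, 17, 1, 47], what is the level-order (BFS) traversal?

Tree insertion order: [24, 37, 39, 2, 42, 19, 23, 17, 1, 47]
Tree (level-order array): [24, 2, 37, 1, 19, None, 39, None, None, 17, 23, None, 42, None, None, None, None, None, 47]
BFS from the root, enqueuing left then right child of each popped node:
  queue [24] -> pop 24, enqueue [2, 37], visited so far: [24]
  queue [2, 37] -> pop 2, enqueue [1, 19], visited so far: [24, 2]
  queue [37, 1, 19] -> pop 37, enqueue [39], visited so far: [24, 2, 37]
  queue [1, 19, 39] -> pop 1, enqueue [none], visited so far: [24, 2, 37, 1]
  queue [19, 39] -> pop 19, enqueue [17, 23], visited so far: [24, 2, 37, 1, 19]
  queue [39, 17, 23] -> pop 39, enqueue [42], visited so far: [24, 2, 37, 1, 19, 39]
  queue [17, 23, 42] -> pop 17, enqueue [none], visited so far: [24, 2, 37, 1, 19, 39, 17]
  queue [23, 42] -> pop 23, enqueue [none], visited so far: [24, 2, 37, 1, 19, 39, 17, 23]
  queue [42] -> pop 42, enqueue [47], visited so far: [24, 2, 37, 1, 19, 39, 17, 23, 42]
  queue [47] -> pop 47, enqueue [none], visited so far: [24, 2, 37, 1, 19, 39, 17, 23, 42, 47]
Result: [24, 2, 37, 1, 19, 39, 17, 23, 42, 47]


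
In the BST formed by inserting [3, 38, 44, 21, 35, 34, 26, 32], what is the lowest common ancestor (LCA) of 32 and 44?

Tree insertion order: [3, 38, 44, 21, 35, 34, 26, 32]
Tree (level-order array): [3, None, 38, 21, 44, None, 35, None, None, 34, None, 26, None, None, 32]
In a BST, the LCA of p=32, q=44 is the first node v on the
root-to-leaf path with p <= v <= q (go left if both < v, right if both > v).
Walk from root:
  at 3: both 32 and 44 > 3, go right
  at 38: 32 <= 38 <= 44, this is the LCA
LCA = 38


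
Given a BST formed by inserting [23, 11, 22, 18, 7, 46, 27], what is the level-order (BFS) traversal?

Tree insertion order: [23, 11, 22, 18, 7, 46, 27]
Tree (level-order array): [23, 11, 46, 7, 22, 27, None, None, None, 18]
BFS from the root, enqueuing left then right child of each popped node:
  queue [23] -> pop 23, enqueue [11, 46], visited so far: [23]
  queue [11, 46] -> pop 11, enqueue [7, 22], visited so far: [23, 11]
  queue [46, 7, 22] -> pop 46, enqueue [27], visited so far: [23, 11, 46]
  queue [7, 22, 27] -> pop 7, enqueue [none], visited so far: [23, 11, 46, 7]
  queue [22, 27] -> pop 22, enqueue [18], visited so far: [23, 11, 46, 7, 22]
  queue [27, 18] -> pop 27, enqueue [none], visited so far: [23, 11, 46, 7, 22, 27]
  queue [18] -> pop 18, enqueue [none], visited so far: [23, 11, 46, 7, 22, 27, 18]
Result: [23, 11, 46, 7, 22, 27, 18]


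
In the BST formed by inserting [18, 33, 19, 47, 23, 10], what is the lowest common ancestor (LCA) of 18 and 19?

Tree insertion order: [18, 33, 19, 47, 23, 10]
Tree (level-order array): [18, 10, 33, None, None, 19, 47, None, 23]
In a BST, the LCA of p=18, q=19 is the first node v on the
root-to-leaf path with p <= v <= q (go left if both < v, right if both > v).
Walk from root:
  at 18: 18 <= 18 <= 19, this is the LCA
LCA = 18


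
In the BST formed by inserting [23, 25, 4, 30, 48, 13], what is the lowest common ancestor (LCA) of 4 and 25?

Tree insertion order: [23, 25, 4, 30, 48, 13]
Tree (level-order array): [23, 4, 25, None, 13, None, 30, None, None, None, 48]
In a BST, the LCA of p=4, q=25 is the first node v on the
root-to-leaf path with p <= v <= q (go left if both < v, right if both > v).
Walk from root:
  at 23: 4 <= 23 <= 25, this is the LCA
LCA = 23


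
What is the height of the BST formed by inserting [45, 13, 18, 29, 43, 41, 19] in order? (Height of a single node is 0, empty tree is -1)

Insertion order: [45, 13, 18, 29, 43, 41, 19]
Tree (level-order array): [45, 13, None, None, 18, None, 29, 19, 43, None, None, 41]
Compute height bottom-up (empty subtree = -1):
  height(19) = 1 + max(-1, -1) = 0
  height(41) = 1 + max(-1, -1) = 0
  height(43) = 1 + max(0, -1) = 1
  height(29) = 1 + max(0, 1) = 2
  height(18) = 1 + max(-1, 2) = 3
  height(13) = 1 + max(-1, 3) = 4
  height(45) = 1 + max(4, -1) = 5
Height = 5


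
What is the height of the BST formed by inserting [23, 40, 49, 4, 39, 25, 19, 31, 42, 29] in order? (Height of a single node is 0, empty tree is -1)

Insertion order: [23, 40, 49, 4, 39, 25, 19, 31, 42, 29]
Tree (level-order array): [23, 4, 40, None, 19, 39, 49, None, None, 25, None, 42, None, None, 31, None, None, 29]
Compute height bottom-up (empty subtree = -1):
  height(19) = 1 + max(-1, -1) = 0
  height(4) = 1 + max(-1, 0) = 1
  height(29) = 1 + max(-1, -1) = 0
  height(31) = 1 + max(0, -1) = 1
  height(25) = 1 + max(-1, 1) = 2
  height(39) = 1 + max(2, -1) = 3
  height(42) = 1 + max(-1, -1) = 0
  height(49) = 1 + max(0, -1) = 1
  height(40) = 1 + max(3, 1) = 4
  height(23) = 1 + max(1, 4) = 5
Height = 5


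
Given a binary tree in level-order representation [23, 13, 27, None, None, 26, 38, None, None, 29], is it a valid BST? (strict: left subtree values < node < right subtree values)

Level-order array: [23, 13, 27, None, None, 26, 38, None, None, 29]
Validate using subtree bounds (lo, hi): at each node, require lo < value < hi,
then recurse left with hi=value and right with lo=value.
Preorder trace (stopping at first violation):
  at node 23 with bounds (-inf, +inf): OK
  at node 13 with bounds (-inf, 23): OK
  at node 27 with bounds (23, +inf): OK
  at node 26 with bounds (23, 27): OK
  at node 38 with bounds (27, +inf): OK
  at node 29 with bounds (27, 38): OK
No violation found at any node.
Result: Valid BST


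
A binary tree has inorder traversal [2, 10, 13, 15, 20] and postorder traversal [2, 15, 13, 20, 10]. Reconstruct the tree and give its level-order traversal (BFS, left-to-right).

Inorder:   [2, 10, 13, 15, 20]
Postorder: [2, 15, 13, 20, 10]
Algorithm: postorder visits root last, so walk postorder right-to-left;
each value is the root of the current inorder slice — split it at that
value, recurse on the right subtree first, then the left.
Recursive splits:
  root=10; inorder splits into left=[2], right=[13, 15, 20]
  root=20; inorder splits into left=[13, 15], right=[]
  root=13; inorder splits into left=[], right=[15]
  root=15; inorder splits into left=[], right=[]
  root=2; inorder splits into left=[], right=[]
Reconstructed level-order: [10, 2, 20, 13, 15]


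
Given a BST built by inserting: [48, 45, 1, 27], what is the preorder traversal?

Tree insertion order: [48, 45, 1, 27]
Tree (level-order array): [48, 45, None, 1, None, None, 27]
Preorder traversal: [48, 45, 1, 27]


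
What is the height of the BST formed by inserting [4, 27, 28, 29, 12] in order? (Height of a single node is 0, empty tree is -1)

Insertion order: [4, 27, 28, 29, 12]
Tree (level-order array): [4, None, 27, 12, 28, None, None, None, 29]
Compute height bottom-up (empty subtree = -1):
  height(12) = 1 + max(-1, -1) = 0
  height(29) = 1 + max(-1, -1) = 0
  height(28) = 1 + max(-1, 0) = 1
  height(27) = 1 + max(0, 1) = 2
  height(4) = 1 + max(-1, 2) = 3
Height = 3


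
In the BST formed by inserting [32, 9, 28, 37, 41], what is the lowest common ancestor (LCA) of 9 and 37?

Tree insertion order: [32, 9, 28, 37, 41]
Tree (level-order array): [32, 9, 37, None, 28, None, 41]
In a BST, the LCA of p=9, q=37 is the first node v on the
root-to-leaf path with p <= v <= q (go left if both < v, right if both > v).
Walk from root:
  at 32: 9 <= 32 <= 37, this is the LCA
LCA = 32


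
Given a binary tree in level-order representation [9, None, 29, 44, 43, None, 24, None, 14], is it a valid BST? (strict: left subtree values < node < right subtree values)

Level-order array: [9, None, 29, 44, 43, None, 24, None, 14]
Validate using subtree bounds (lo, hi): at each node, require lo < value < hi,
then recurse left with hi=value and right with lo=value.
Preorder trace (stopping at first violation):
  at node 9 with bounds (-inf, +inf): OK
  at node 29 with bounds (9, +inf): OK
  at node 44 with bounds (9, 29): VIOLATION
Node 44 violates its bound: not (9 < 44 < 29).
Result: Not a valid BST


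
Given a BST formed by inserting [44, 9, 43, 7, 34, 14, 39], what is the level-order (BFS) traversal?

Tree insertion order: [44, 9, 43, 7, 34, 14, 39]
Tree (level-order array): [44, 9, None, 7, 43, None, None, 34, None, 14, 39]
BFS from the root, enqueuing left then right child of each popped node:
  queue [44] -> pop 44, enqueue [9], visited so far: [44]
  queue [9] -> pop 9, enqueue [7, 43], visited so far: [44, 9]
  queue [7, 43] -> pop 7, enqueue [none], visited so far: [44, 9, 7]
  queue [43] -> pop 43, enqueue [34], visited so far: [44, 9, 7, 43]
  queue [34] -> pop 34, enqueue [14, 39], visited so far: [44, 9, 7, 43, 34]
  queue [14, 39] -> pop 14, enqueue [none], visited so far: [44, 9, 7, 43, 34, 14]
  queue [39] -> pop 39, enqueue [none], visited so far: [44, 9, 7, 43, 34, 14, 39]
Result: [44, 9, 7, 43, 34, 14, 39]


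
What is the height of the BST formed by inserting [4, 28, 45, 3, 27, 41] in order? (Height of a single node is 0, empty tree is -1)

Insertion order: [4, 28, 45, 3, 27, 41]
Tree (level-order array): [4, 3, 28, None, None, 27, 45, None, None, 41]
Compute height bottom-up (empty subtree = -1):
  height(3) = 1 + max(-1, -1) = 0
  height(27) = 1 + max(-1, -1) = 0
  height(41) = 1 + max(-1, -1) = 0
  height(45) = 1 + max(0, -1) = 1
  height(28) = 1 + max(0, 1) = 2
  height(4) = 1 + max(0, 2) = 3
Height = 3


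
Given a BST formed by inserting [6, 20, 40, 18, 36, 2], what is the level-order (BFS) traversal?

Tree insertion order: [6, 20, 40, 18, 36, 2]
Tree (level-order array): [6, 2, 20, None, None, 18, 40, None, None, 36]
BFS from the root, enqueuing left then right child of each popped node:
  queue [6] -> pop 6, enqueue [2, 20], visited so far: [6]
  queue [2, 20] -> pop 2, enqueue [none], visited so far: [6, 2]
  queue [20] -> pop 20, enqueue [18, 40], visited so far: [6, 2, 20]
  queue [18, 40] -> pop 18, enqueue [none], visited so far: [6, 2, 20, 18]
  queue [40] -> pop 40, enqueue [36], visited so far: [6, 2, 20, 18, 40]
  queue [36] -> pop 36, enqueue [none], visited so far: [6, 2, 20, 18, 40, 36]
Result: [6, 2, 20, 18, 40, 36]


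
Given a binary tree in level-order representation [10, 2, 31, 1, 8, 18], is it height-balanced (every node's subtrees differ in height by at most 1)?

Tree (level-order array): [10, 2, 31, 1, 8, 18]
Definition: a tree is height-balanced if, at every node, |h(left) - h(right)| <= 1 (empty subtree has height -1).
Bottom-up per-node check:
  node 1: h_left=-1, h_right=-1, diff=0 [OK], height=0
  node 8: h_left=-1, h_right=-1, diff=0 [OK], height=0
  node 2: h_left=0, h_right=0, diff=0 [OK], height=1
  node 18: h_left=-1, h_right=-1, diff=0 [OK], height=0
  node 31: h_left=0, h_right=-1, diff=1 [OK], height=1
  node 10: h_left=1, h_right=1, diff=0 [OK], height=2
All nodes satisfy the balance condition.
Result: Balanced


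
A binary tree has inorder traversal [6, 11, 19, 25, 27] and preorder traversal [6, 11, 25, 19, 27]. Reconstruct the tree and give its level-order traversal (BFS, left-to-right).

Inorder:  [6, 11, 19, 25, 27]
Preorder: [6, 11, 25, 19, 27]
Algorithm: preorder visits root first, so consume preorder in order;
for each root, split the current inorder slice at that value into
left-subtree inorder and right-subtree inorder, then recurse.
Recursive splits:
  root=6; inorder splits into left=[], right=[11, 19, 25, 27]
  root=11; inorder splits into left=[], right=[19, 25, 27]
  root=25; inorder splits into left=[19], right=[27]
  root=19; inorder splits into left=[], right=[]
  root=27; inorder splits into left=[], right=[]
Reconstructed level-order: [6, 11, 25, 19, 27]


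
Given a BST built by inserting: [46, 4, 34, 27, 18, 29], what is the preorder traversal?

Tree insertion order: [46, 4, 34, 27, 18, 29]
Tree (level-order array): [46, 4, None, None, 34, 27, None, 18, 29]
Preorder traversal: [46, 4, 34, 27, 18, 29]


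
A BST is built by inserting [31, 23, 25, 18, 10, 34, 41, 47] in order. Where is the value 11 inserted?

Starting tree (level order): [31, 23, 34, 18, 25, None, 41, 10, None, None, None, None, 47]
Insertion path: 31 -> 23 -> 18 -> 10
Result: insert 11 as right child of 10
Final tree (level order): [31, 23, 34, 18, 25, None, 41, 10, None, None, None, None, 47, None, 11]


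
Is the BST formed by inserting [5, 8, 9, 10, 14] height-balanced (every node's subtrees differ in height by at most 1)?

Tree (level-order array): [5, None, 8, None, 9, None, 10, None, 14]
Definition: a tree is height-balanced if, at every node, |h(left) - h(right)| <= 1 (empty subtree has height -1).
Bottom-up per-node check:
  node 14: h_left=-1, h_right=-1, diff=0 [OK], height=0
  node 10: h_left=-1, h_right=0, diff=1 [OK], height=1
  node 9: h_left=-1, h_right=1, diff=2 [FAIL (|-1-1|=2 > 1)], height=2
  node 8: h_left=-1, h_right=2, diff=3 [FAIL (|-1-2|=3 > 1)], height=3
  node 5: h_left=-1, h_right=3, diff=4 [FAIL (|-1-3|=4 > 1)], height=4
Node 9 violates the condition: |-1 - 1| = 2 > 1.
Result: Not balanced


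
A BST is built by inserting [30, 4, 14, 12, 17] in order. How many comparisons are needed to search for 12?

Search path for 12: 30 -> 4 -> 14 -> 12
Found: True
Comparisons: 4


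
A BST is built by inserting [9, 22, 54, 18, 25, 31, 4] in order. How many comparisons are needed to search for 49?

Search path for 49: 9 -> 22 -> 54 -> 25 -> 31
Found: False
Comparisons: 5


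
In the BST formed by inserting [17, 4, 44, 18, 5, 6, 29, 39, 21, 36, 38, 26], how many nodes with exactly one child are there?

Tree built from: [17, 4, 44, 18, 5, 6, 29, 39, 21, 36, 38, 26]
Tree (level-order array): [17, 4, 44, None, 5, 18, None, None, 6, None, 29, None, None, 21, 39, None, 26, 36, None, None, None, None, 38]
Rule: These are nodes with exactly 1 non-null child.
Per-node child counts:
  node 17: 2 child(ren)
  node 4: 1 child(ren)
  node 5: 1 child(ren)
  node 6: 0 child(ren)
  node 44: 1 child(ren)
  node 18: 1 child(ren)
  node 29: 2 child(ren)
  node 21: 1 child(ren)
  node 26: 0 child(ren)
  node 39: 1 child(ren)
  node 36: 1 child(ren)
  node 38: 0 child(ren)
Matching nodes: [4, 5, 44, 18, 21, 39, 36]
Count of nodes with exactly one child: 7


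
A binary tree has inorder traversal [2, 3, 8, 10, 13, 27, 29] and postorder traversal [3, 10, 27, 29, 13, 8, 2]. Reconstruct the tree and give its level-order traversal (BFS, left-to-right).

Inorder:   [2, 3, 8, 10, 13, 27, 29]
Postorder: [3, 10, 27, 29, 13, 8, 2]
Algorithm: postorder visits root last, so walk postorder right-to-left;
each value is the root of the current inorder slice — split it at that
value, recurse on the right subtree first, then the left.
Recursive splits:
  root=2; inorder splits into left=[], right=[3, 8, 10, 13, 27, 29]
  root=8; inorder splits into left=[3], right=[10, 13, 27, 29]
  root=13; inorder splits into left=[10], right=[27, 29]
  root=29; inorder splits into left=[27], right=[]
  root=27; inorder splits into left=[], right=[]
  root=10; inorder splits into left=[], right=[]
  root=3; inorder splits into left=[], right=[]
Reconstructed level-order: [2, 8, 3, 13, 10, 29, 27]


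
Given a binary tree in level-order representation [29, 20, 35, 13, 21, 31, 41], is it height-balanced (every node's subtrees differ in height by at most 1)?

Tree (level-order array): [29, 20, 35, 13, 21, 31, 41]
Definition: a tree is height-balanced if, at every node, |h(left) - h(right)| <= 1 (empty subtree has height -1).
Bottom-up per-node check:
  node 13: h_left=-1, h_right=-1, diff=0 [OK], height=0
  node 21: h_left=-1, h_right=-1, diff=0 [OK], height=0
  node 20: h_left=0, h_right=0, diff=0 [OK], height=1
  node 31: h_left=-1, h_right=-1, diff=0 [OK], height=0
  node 41: h_left=-1, h_right=-1, diff=0 [OK], height=0
  node 35: h_left=0, h_right=0, diff=0 [OK], height=1
  node 29: h_left=1, h_right=1, diff=0 [OK], height=2
All nodes satisfy the balance condition.
Result: Balanced


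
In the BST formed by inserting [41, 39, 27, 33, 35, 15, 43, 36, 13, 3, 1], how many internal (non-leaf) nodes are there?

Tree built from: [41, 39, 27, 33, 35, 15, 43, 36, 13, 3, 1]
Tree (level-order array): [41, 39, 43, 27, None, None, None, 15, 33, 13, None, None, 35, 3, None, None, 36, 1]
Rule: An internal node has at least one child.
Per-node child counts:
  node 41: 2 child(ren)
  node 39: 1 child(ren)
  node 27: 2 child(ren)
  node 15: 1 child(ren)
  node 13: 1 child(ren)
  node 3: 1 child(ren)
  node 1: 0 child(ren)
  node 33: 1 child(ren)
  node 35: 1 child(ren)
  node 36: 0 child(ren)
  node 43: 0 child(ren)
Matching nodes: [41, 39, 27, 15, 13, 3, 33, 35]
Count of internal (non-leaf) nodes: 8


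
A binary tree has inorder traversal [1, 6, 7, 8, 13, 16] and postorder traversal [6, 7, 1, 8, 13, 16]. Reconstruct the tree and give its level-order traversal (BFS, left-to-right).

Inorder:   [1, 6, 7, 8, 13, 16]
Postorder: [6, 7, 1, 8, 13, 16]
Algorithm: postorder visits root last, so walk postorder right-to-left;
each value is the root of the current inorder slice — split it at that
value, recurse on the right subtree first, then the left.
Recursive splits:
  root=16; inorder splits into left=[1, 6, 7, 8, 13], right=[]
  root=13; inorder splits into left=[1, 6, 7, 8], right=[]
  root=8; inorder splits into left=[1, 6, 7], right=[]
  root=1; inorder splits into left=[], right=[6, 7]
  root=7; inorder splits into left=[6], right=[]
  root=6; inorder splits into left=[], right=[]
Reconstructed level-order: [16, 13, 8, 1, 7, 6]


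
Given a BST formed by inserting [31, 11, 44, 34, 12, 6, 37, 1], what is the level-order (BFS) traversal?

Tree insertion order: [31, 11, 44, 34, 12, 6, 37, 1]
Tree (level-order array): [31, 11, 44, 6, 12, 34, None, 1, None, None, None, None, 37]
BFS from the root, enqueuing left then right child of each popped node:
  queue [31] -> pop 31, enqueue [11, 44], visited so far: [31]
  queue [11, 44] -> pop 11, enqueue [6, 12], visited so far: [31, 11]
  queue [44, 6, 12] -> pop 44, enqueue [34], visited so far: [31, 11, 44]
  queue [6, 12, 34] -> pop 6, enqueue [1], visited so far: [31, 11, 44, 6]
  queue [12, 34, 1] -> pop 12, enqueue [none], visited so far: [31, 11, 44, 6, 12]
  queue [34, 1] -> pop 34, enqueue [37], visited so far: [31, 11, 44, 6, 12, 34]
  queue [1, 37] -> pop 1, enqueue [none], visited so far: [31, 11, 44, 6, 12, 34, 1]
  queue [37] -> pop 37, enqueue [none], visited so far: [31, 11, 44, 6, 12, 34, 1, 37]
Result: [31, 11, 44, 6, 12, 34, 1, 37]


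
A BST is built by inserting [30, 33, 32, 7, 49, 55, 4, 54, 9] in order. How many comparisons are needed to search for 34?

Search path for 34: 30 -> 33 -> 49
Found: False
Comparisons: 3


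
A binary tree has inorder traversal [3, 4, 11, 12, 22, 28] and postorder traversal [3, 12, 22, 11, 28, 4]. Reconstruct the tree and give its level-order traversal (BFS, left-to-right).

Inorder:   [3, 4, 11, 12, 22, 28]
Postorder: [3, 12, 22, 11, 28, 4]
Algorithm: postorder visits root last, so walk postorder right-to-left;
each value is the root of the current inorder slice — split it at that
value, recurse on the right subtree first, then the left.
Recursive splits:
  root=4; inorder splits into left=[3], right=[11, 12, 22, 28]
  root=28; inorder splits into left=[11, 12, 22], right=[]
  root=11; inorder splits into left=[], right=[12, 22]
  root=22; inorder splits into left=[12], right=[]
  root=12; inorder splits into left=[], right=[]
  root=3; inorder splits into left=[], right=[]
Reconstructed level-order: [4, 3, 28, 11, 22, 12]


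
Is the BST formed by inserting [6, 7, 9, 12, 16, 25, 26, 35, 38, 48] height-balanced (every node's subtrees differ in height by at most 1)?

Tree (level-order array): [6, None, 7, None, 9, None, 12, None, 16, None, 25, None, 26, None, 35, None, 38, None, 48]
Definition: a tree is height-balanced if, at every node, |h(left) - h(right)| <= 1 (empty subtree has height -1).
Bottom-up per-node check:
  node 48: h_left=-1, h_right=-1, diff=0 [OK], height=0
  node 38: h_left=-1, h_right=0, diff=1 [OK], height=1
  node 35: h_left=-1, h_right=1, diff=2 [FAIL (|-1-1|=2 > 1)], height=2
  node 26: h_left=-1, h_right=2, diff=3 [FAIL (|-1-2|=3 > 1)], height=3
  node 25: h_left=-1, h_right=3, diff=4 [FAIL (|-1-3|=4 > 1)], height=4
  node 16: h_left=-1, h_right=4, diff=5 [FAIL (|-1-4|=5 > 1)], height=5
  node 12: h_left=-1, h_right=5, diff=6 [FAIL (|-1-5|=6 > 1)], height=6
  node 9: h_left=-1, h_right=6, diff=7 [FAIL (|-1-6|=7 > 1)], height=7
  node 7: h_left=-1, h_right=7, diff=8 [FAIL (|-1-7|=8 > 1)], height=8
  node 6: h_left=-1, h_right=8, diff=9 [FAIL (|-1-8|=9 > 1)], height=9
Node 35 violates the condition: |-1 - 1| = 2 > 1.
Result: Not balanced


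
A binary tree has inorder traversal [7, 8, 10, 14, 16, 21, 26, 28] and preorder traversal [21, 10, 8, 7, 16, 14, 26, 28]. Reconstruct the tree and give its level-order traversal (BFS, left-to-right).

Inorder:  [7, 8, 10, 14, 16, 21, 26, 28]
Preorder: [21, 10, 8, 7, 16, 14, 26, 28]
Algorithm: preorder visits root first, so consume preorder in order;
for each root, split the current inorder slice at that value into
left-subtree inorder and right-subtree inorder, then recurse.
Recursive splits:
  root=21; inorder splits into left=[7, 8, 10, 14, 16], right=[26, 28]
  root=10; inorder splits into left=[7, 8], right=[14, 16]
  root=8; inorder splits into left=[7], right=[]
  root=7; inorder splits into left=[], right=[]
  root=16; inorder splits into left=[14], right=[]
  root=14; inorder splits into left=[], right=[]
  root=26; inorder splits into left=[], right=[28]
  root=28; inorder splits into left=[], right=[]
Reconstructed level-order: [21, 10, 26, 8, 16, 28, 7, 14]


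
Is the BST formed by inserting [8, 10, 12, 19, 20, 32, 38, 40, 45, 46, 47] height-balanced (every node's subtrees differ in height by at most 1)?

Tree (level-order array): [8, None, 10, None, 12, None, 19, None, 20, None, 32, None, 38, None, 40, None, 45, None, 46, None, 47]
Definition: a tree is height-balanced if, at every node, |h(left) - h(right)| <= 1 (empty subtree has height -1).
Bottom-up per-node check:
  node 47: h_left=-1, h_right=-1, diff=0 [OK], height=0
  node 46: h_left=-1, h_right=0, diff=1 [OK], height=1
  node 45: h_left=-1, h_right=1, diff=2 [FAIL (|-1-1|=2 > 1)], height=2
  node 40: h_left=-1, h_right=2, diff=3 [FAIL (|-1-2|=3 > 1)], height=3
  node 38: h_left=-1, h_right=3, diff=4 [FAIL (|-1-3|=4 > 1)], height=4
  node 32: h_left=-1, h_right=4, diff=5 [FAIL (|-1-4|=5 > 1)], height=5
  node 20: h_left=-1, h_right=5, diff=6 [FAIL (|-1-5|=6 > 1)], height=6
  node 19: h_left=-1, h_right=6, diff=7 [FAIL (|-1-6|=7 > 1)], height=7
  node 12: h_left=-1, h_right=7, diff=8 [FAIL (|-1-7|=8 > 1)], height=8
  node 10: h_left=-1, h_right=8, diff=9 [FAIL (|-1-8|=9 > 1)], height=9
  node 8: h_left=-1, h_right=9, diff=10 [FAIL (|-1-9|=10 > 1)], height=10
Node 45 violates the condition: |-1 - 1| = 2 > 1.
Result: Not balanced


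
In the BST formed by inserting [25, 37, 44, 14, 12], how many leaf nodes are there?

Tree built from: [25, 37, 44, 14, 12]
Tree (level-order array): [25, 14, 37, 12, None, None, 44]
Rule: A leaf has 0 children.
Per-node child counts:
  node 25: 2 child(ren)
  node 14: 1 child(ren)
  node 12: 0 child(ren)
  node 37: 1 child(ren)
  node 44: 0 child(ren)
Matching nodes: [12, 44]
Count of leaf nodes: 2


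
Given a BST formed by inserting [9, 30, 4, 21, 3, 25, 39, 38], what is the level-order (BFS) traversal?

Tree insertion order: [9, 30, 4, 21, 3, 25, 39, 38]
Tree (level-order array): [9, 4, 30, 3, None, 21, 39, None, None, None, 25, 38]
BFS from the root, enqueuing left then right child of each popped node:
  queue [9] -> pop 9, enqueue [4, 30], visited so far: [9]
  queue [4, 30] -> pop 4, enqueue [3], visited so far: [9, 4]
  queue [30, 3] -> pop 30, enqueue [21, 39], visited so far: [9, 4, 30]
  queue [3, 21, 39] -> pop 3, enqueue [none], visited so far: [9, 4, 30, 3]
  queue [21, 39] -> pop 21, enqueue [25], visited so far: [9, 4, 30, 3, 21]
  queue [39, 25] -> pop 39, enqueue [38], visited so far: [9, 4, 30, 3, 21, 39]
  queue [25, 38] -> pop 25, enqueue [none], visited so far: [9, 4, 30, 3, 21, 39, 25]
  queue [38] -> pop 38, enqueue [none], visited so far: [9, 4, 30, 3, 21, 39, 25, 38]
Result: [9, 4, 30, 3, 21, 39, 25, 38]


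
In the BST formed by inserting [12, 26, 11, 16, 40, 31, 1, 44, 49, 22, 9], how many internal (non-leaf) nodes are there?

Tree built from: [12, 26, 11, 16, 40, 31, 1, 44, 49, 22, 9]
Tree (level-order array): [12, 11, 26, 1, None, 16, 40, None, 9, None, 22, 31, 44, None, None, None, None, None, None, None, 49]
Rule: An internal node has at least one child.
Per-node child counts:
  node 12: 2 child(ren)
  node 11: 1 child(ren)
  node 1: 1 child(ren)
  node 9: 0 child(ren)
  node 26: 2 child(ren)
  node 16: 1 child(ren)
  node 22: 0 child(ren)
  node 40: 2 child(ren)
  node 31: 0 child(ren)
  node 44: 1 child(ren)
  node 49: 0 child(ren)
Matching nodes: [12, 11, 1, 26, 16, 40, 44]
Count of internal (non-leaf) nodes: 7


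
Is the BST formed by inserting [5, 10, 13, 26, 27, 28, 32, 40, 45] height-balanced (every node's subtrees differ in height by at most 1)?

Tree (level-order array): [5, None, 10, None, 13, None, 26, None, 27, None, 28, None, 32, None, 40, None, 45]
Definition: a tree is height-balanced if, at every node, |h(left) - h(right)| <= 1 (empty subtree has height -1).
Bottom-up per-node check:
  node 45: h_left=-1, h_right=-1, diff=0 [OK], height=0
  node 40: h_left=-1, h_right=0, diff=1 [OK], height=1
  node 32: h_left=-1, h_right=1, diff=2 [FAIL (|-1-1|=2 > 1)], height=2
  node 28: h_left=-1, h_right=2, diff=3 [FAIL (|-1-2|=3 > 1)], height=3
  node 27: h_left=-1, h_right=3, diff=4 [FAIL (|-1-3|=4 > 1)], height=4
  node 26: h_left=-1, h_right=4, diff=5 [FAIL (|-1-4|=5 > 1)], height=5
  node 13: h_left=-1, h_right=5, diff=6 [FAIL (|-1-5|=6 > 1)], height=6
  node 10: h_left=-1, h_right=6, diff=7 [FAIL (|-1-6|=7 > 1)], height=7
  node 5: h_left=-1, h_right=7, diff=8 [FAIL (|-1-7|=8 > 1)], height=8
Node 32 violates the condition: |-1 - 1| = 2 > 1.
Result: Not balanced


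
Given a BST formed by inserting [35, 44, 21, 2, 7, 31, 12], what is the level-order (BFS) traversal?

Tree insertion order: [35, 44, 21, 2, 7, 31, 12]
Tree (level-order array): [35, 21, 44, 2, 31, None, None, None, 7, None, None, None, 12]
BFS from the root, enqueuing left then right child of each popped node:
  queue [35] -> pop 35, enqueue [21, 44], visited so far: [35]
  queue [21, 44] -> pop 21, enqueue [2, 31], visited so far: [35, 21]
  queue [44, 2, 31] -> pop 44, enqueue [none], visited so far: [35, 21, 44]
  queue [2, 31] -> pop 2, enqueue [7], visited so far: [35, 21, 44, 2]
  queue [31, 7] -> pop 31, enqueue [none], visited so far: [35, 21, 44, 2, 31]
  queue [7] -> pop 7, enqueue [12], visited so far: [35, 21, 44, 2, 31, 7]
  queue [12] -> pop 12, enqueue [none], visited so far: [35, 21, 44, 2, 31, 7, 12]
Result: [35, 21, 44, 2, 31, 7, 12]


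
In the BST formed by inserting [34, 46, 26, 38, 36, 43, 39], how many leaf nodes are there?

Tree built from: [34, 46, 26, 38, 36, 43, 39]
Tree (level-order array): [34, 26, 46, None, None, 38, None, 36, 43, None, None, 39]
Rule: A leaf has 0 children.
Per-node child counts:
  node 34: 2 child(ren)
  node 26: 0 child(ren)
  node 46: 1 child(ren)
  node 38: 2 child(ren)
  node 36: 0 child(ren)
  node 43: 1 child(ren)
  node 39: 0 child(ren)
Matching nodes: [26, 36, 39]
Count of leaf nodes: 3


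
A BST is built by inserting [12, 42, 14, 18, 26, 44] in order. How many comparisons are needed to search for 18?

Search path for 18: 12 -> 42 -> 14 -> 18
Found: True
Comparisons: 4


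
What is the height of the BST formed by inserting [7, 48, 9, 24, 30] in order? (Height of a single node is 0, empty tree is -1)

Insertion order: [7, 48, 9, 24, 30]
Tree (level-order array): [7, None, 48, 9, None, None, 24, None, 30]
Compute height bottom-up (empty subtree = -1):
  height(30) = 1 + max(-1, -1) = 0
  height(24) = 1 + max(-1, 0) = 1
  height(9) = 1 + max(-1, 1) = 2
  height(48) = 1 + max(2, -1) = 3
  height(7) = 1 + max(-1, 3) = 4
Height = 4


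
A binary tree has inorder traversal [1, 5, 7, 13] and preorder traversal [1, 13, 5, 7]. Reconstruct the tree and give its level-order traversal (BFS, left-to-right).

Inorder:  [1, 5, 7, 13]
Preorder: [1, 13, 5, 7]
Algorithm: preorder visits root first, so consume preorder in order;
for each root, split the current inorder slice at that value into
left-subtree inorder and right-subtree inorder, then recurse.
Recursive splits:
  root=1; inorder splits into left=[], right=[5, 7, 13]
  root=13; inorder splits into left=[5, 7], right=[]
  root=5; inorder splits into left=[], right=[7]
  root=7; inorder splits into left=[], right=[]
Reconstructed level-order: [1, 13, 5, 7]


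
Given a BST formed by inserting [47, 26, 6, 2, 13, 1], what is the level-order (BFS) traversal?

Tree insertion order: [47, 26, 6, 2, 13, 1]
Tree (level-order array): [47, 26, None, 6, None, 2, 13, 1]
BFS from the root, enqueuing left then right child of each popped node:
  queue [47] -> pop 47, enqueue [26], visited so far: [47]
  queue [26] -> pop 26, enqueue [6], visited so far: [47, 26]
  queue [6] -> pop 6, enqueue [2, 13], visited so far: [47, 26, 6]
  queue [2, 13] -> pop 2, enqueue [1], visited so far: [47, 26, 6, 2]
  queue [13, 1] -> pop 13, enqueue [none], visited so far: [47, 26, 6, 2, 13]
  queue [1] -> pop 1, enqueue [none], visited so far: [47, 26, 6, 2, 13, 1]
Result: [47, 26, 6, 2, 13, 1]


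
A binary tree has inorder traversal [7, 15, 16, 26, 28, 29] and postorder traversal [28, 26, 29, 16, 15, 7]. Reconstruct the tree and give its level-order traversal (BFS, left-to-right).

Inorder:   [7, 15, 16, 26, 28, 29]
Postorder: [28, 26, 29, 16, 15, 7]
Algorithm: postorder visits root last, so walk postorder right-to-left;
each value is the root of the current inorder slice — split it at that
value, recurse on the right subtree first, then the left.
Recursive splits:
  root=7; inorder splits into left=[], right=[15, 16, 26, 28, 29]
  root=15; inorder splits into left=[], right=[16, 26, 28, 29]
  root=16; inorder splits into left=[], right=[26, 28, 29]
  root=29; inorder splits into left=[26, 28], right=[]
  root=26; inorder splits into left=[], right=[28]
  root=28; inorder splits into left=[], right=[]
Reconstructed level-order: [7, 15, 16, 29, 26, 28]


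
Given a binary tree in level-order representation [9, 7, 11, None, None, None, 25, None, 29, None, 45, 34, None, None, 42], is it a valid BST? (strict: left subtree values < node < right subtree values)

Level-order array: [9, 7, 11, None, None, None, 25, None, 29, None, 45, 34, None, None, 42]
Validate using subtree bounds (lo, hi): at each node, require lo < value < hi,
then recurse left with hi=value and right with lo=value.
Preorder trace (stopping at first violation):
  at node 9 with bounds (-inf, +inf): OK
  at node 7 with bounds (-inf, 9): OK
  at node 11 with bounds (9, +inf): OK
  at node 25 with bounds (11, +inf): OK
  at node 29 with bounds (25, +inf): OK
  at node 45 with bounds (29, +inf): OK
  at node 34 with bounds (29, 45): OK
  at node 42 with bounds (34, 45): OK
No violation found at any node.
Result: Valid BST


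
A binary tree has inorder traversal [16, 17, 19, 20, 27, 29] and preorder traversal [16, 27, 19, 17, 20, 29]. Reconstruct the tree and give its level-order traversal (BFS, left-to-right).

Inorder:  [16, 17, 19, 20, 27, 29]
Preorder: [16, 27, 19, 17, 20, 29]
Algorithm: preorder visits root first, so consume preorder in order;
for each root, split the current inorder slice at that value into
left-subtree inorder and right-subtree inorder, then recurse.
Recursive splits:
  root=16; inorder splits into left=[], right=[17, 19, 20, 27, 29]
  root=27; inorder splits into left=[17, 19, 20], right=[29]
  root=19; inorder splits into left=[17], right=[20]
  root=17; inorder splits into left=[], right=[]
  root=20; inorder splits into left=[], right=[]
  root=29; inorder splits into left=[], right=[]
Reconstructed level-order: [16, 27, 19, 29, 17, 20]


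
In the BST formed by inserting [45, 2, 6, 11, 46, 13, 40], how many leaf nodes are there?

Tree built from: [45, 2, 6, 11, 46, 13, 40]
Tree (level-order array): [45, 2, 46, None, 6, None, None, None, 11, None, 13, None, 40]
Rule: A leaf has 0 children.
Per-node child counts:
  node 45: 2 child(ren)
  node 2: 1 child(ren)
  node 6: 1 child(ren)
  node 11: 1 child(ren)
  node 13: 1 child(ren)
  node 40: 0 child(ren)
  node 46: 0 child(ren)
Matching nodes: [40, 46]
Count of leaf nodes: 2


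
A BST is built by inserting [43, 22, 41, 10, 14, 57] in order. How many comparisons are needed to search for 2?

Search path for 2: 43 -> 22 -> 10
Found: False
Comparisons: 3


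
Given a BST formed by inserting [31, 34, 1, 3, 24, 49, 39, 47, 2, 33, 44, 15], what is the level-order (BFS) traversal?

Tree insertion order: [31, 34, 1, 3, 24, 49, 39, 47, 2, 33, 44, 15]
Tree (level-order array): [31, 1, 34, None, 3, 33, 49, 2, 24, None, None, 39, None, None, None, 15, None, None, 47, None, None, 44]
BFS from the root, enqueuing left then right child of each popped node:
  queue [31] -> pop 31, enqueue [1, 34], visited so far: [31]
  queue [1, 34] -> pop 1, enqueue [3], visited so far: [31, 1]
  queue [34, 3] -> pop 34, enqueue [33, 49], visited so far: [31, 1, 34]
  queue [3, 33, 49] -> pop 3, enqueue [2, 24], visited so far: [31, 1, 34, 3]
  queue [33, 49, 2, 24] -> pop 33, enqueue [none], visited so far: [31, 1, 34, 3, 33]
  queue [49, 2, 24] -> pop 49, enqueue [39], visited so far: [31, 1, 34, 3, 33, 49]
  queue [2, 24, 39] -> pop 2, enqueue [none], visited so far: [31, 1, 34, 3, 33, 49, 2]
  queue [24, 39] -> pop 24, enqueue [15], visited so far: [31, 1, 34, 3, 33, 49, 2, 24]
  queue [39, 15] -> pop 39, enqueue [47], visited so far: [31, 1, 34, 3, 33, 49, 2, 24, 39]
  queue [15, 47] -> pop 15, enqueue [none], visited so far: [31, 1, 34, 3, 33, 49, 2, 24, 39, 15]
  queue [47] -> pop 47, enqueue [44], visited so far: [31, 1, 34, 3, 33, 49, 2, 24, 39, 15, 47]
  queue [44] -> pop 44, enqueue [none], visited so far: [31, 1, 34, 3, 33, 49, 2, 24, 39, 15, 47, 44]
Result: [31, 1, 34, 3, 33, 49, 2, 24, 39, 15, 47, 44]


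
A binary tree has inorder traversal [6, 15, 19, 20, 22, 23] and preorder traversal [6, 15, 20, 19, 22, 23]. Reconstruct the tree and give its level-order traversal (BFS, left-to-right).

Inorder:  [6, 15, 19, 20, 22, 23]
Preorder: [6, 15, 20, 19, 22, 23]
Algorithm: preorder visits root first, so consume preorder in order;
for each root, split the current inorder slice at that value into
left-subtree inorder and right-subtree inorder, then recurse.
Recursive splits:
  root=6; inorder splits into left=[], right=[15, 19, 20, 22, 23]
  root=15; inorder splits into left=[], right=[19, 20, 22, 23]
  root=20; inorder splits into left=[19], right=[22, 23]
  root=19; inorder splits into left=[], right=[]
  root=22; inorder splits into left=[], right=[23]
  root=23; inorder splits into left=[], right=[]
Reconstructed level-order: [6, 15, 20, 19, 22, 23]


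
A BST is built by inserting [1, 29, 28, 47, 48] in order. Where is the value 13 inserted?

Starting tree (level order): [1, None, 29, 28, 47, None, None, None, 48]
Insertion path: 1 -> 29 -> 28
Result: insert 13 as left child of 28
Final tree (level order): [1, None, 29, 28, 47, 13, None, None, 48]


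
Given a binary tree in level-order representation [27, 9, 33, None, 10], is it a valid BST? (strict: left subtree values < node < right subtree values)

Level-order array: [27, 9, 33, None, 10]
Validate using subtree bounds (lo, hi): at each node, require lo < value < hi,
then recurse left with hi=value and right with lo=value.
Preorder trace (stopping at first violation):
  at node 27 with bounds (-inf, +inf): OK
  at node 9 with bounds (-inf, 27): OK
  at node 10 with bounds (9, 27): OK
  at node 33 with bounds (27, +inf): OK
No violation found at any node.
Result: Valid BST


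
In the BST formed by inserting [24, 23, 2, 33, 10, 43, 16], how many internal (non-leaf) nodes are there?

Tree built from: [24, 23, 2, 33, 10, 43, 16]
Tree (level-order array): [24, 23, 33, 2, None, None, 43, None, 10, None, None, None, 16]
Rule: An internal node has at least one child.
Per-node child counts:
  node 24: 2 child(ren)
  node 23: 1 child(ren)
  node 2: 1 child(ren)
  node 10: 1 child(ren)
  node 16: 0 child(ren)
  node 33: 1 child(ren)
  node 43: 0 child(ren)
Matching nodes: [24, 23, 2, 10, 33]
Count of internal (non-leaf) nodes: 5


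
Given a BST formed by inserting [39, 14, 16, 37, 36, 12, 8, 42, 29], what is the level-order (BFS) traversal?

Tree insertion order: [39, 14, 16, 37, 36, 12, 8, 42, 29]
Tree (level-order array): [39, 14, 42, 12, 16, None, None, 8, None, None, 37, None, None, 36, None, 29]
BFS from the root, enqueuing left then right child of each popped node:
  queue [39] -> pop 39, enqueue [14, 42], visited so far: [39]
  queue [14, 42] -> pop 14, enqueue [12, 16], visited so far: [39, 14]
  queue [42, 12, 16] -> pop 42, enqueue [none], visited so far: [39, 14, 42]
  queue [12, 16] -> pop 12, enqueue [8], visited so far: [39, 14, 42, 12]
  queue [16, 8] -> pop 16, enqueue [37], visited so far: [39, 14, 42, 12, 16]
  queue [8, 37] -> pop 8, enqueue [none], visited so far: [39, 14, 42, 12, 16, 8]
  queue [37] -> pop 37, enqueue [36], visited so far: [39, 14, 42, 12, 16, 8, 37]
  queue [36] -> pop 36, enqueue [29], visited so far: [39, 14, 42, 12, 16, 8, 37, 36]
  queue [29] -> pop 29, enqueue [none], visited so far: [39, 14, 42, 12, 16, 8, 37, 36, 29]
Result: [39, 14, 42, 12, 16, 8, 37, 36, 29]


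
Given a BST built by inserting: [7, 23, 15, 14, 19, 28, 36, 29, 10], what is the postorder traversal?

Tree insertion order: [7, 23, 15, 14, 19, 28, 36, 29, 10]
Tree (level-order array): [7, None, 23, 15, 28, 14, 19, None, 36, 10, None, None, None, 29]
Postorder traversal: [10, 14, 19, 15, 29, 36, 28, 23, 7]


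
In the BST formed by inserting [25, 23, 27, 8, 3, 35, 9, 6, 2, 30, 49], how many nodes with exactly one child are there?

Tree built from: [25, 23, 27, 8, 3, 35, 9, 6, 2, 30, 49]
Tree (level-order array): [25, 23, 27, 8, None, None, 35, 3, 9, 30, 49, 2, 6]
Rule: These are nodes with exactly 1 non-null child.
Per-node child counts:
  node 25: 2 child(ren)
  node 23: 1 child(ren)
  node 8: 2 child(ren)
  node 3: 2 child(ren)
  node 2: 0 child(ren)
  node 6: 0 child(ren)
  node 9: 0 child(ren)
  node 27: 1 child(ren)
  node 35: 2 child(ren)
  node 30: 0 child(ren)
  node 49: 0 child(ren)
Matching nodes: [23, 27]
Count of nodes with exactly one child: 2


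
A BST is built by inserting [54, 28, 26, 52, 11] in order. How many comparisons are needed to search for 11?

Search path for 11: 54 -> 28 -> 26 -> 11
Found: True
Comparisons: 4


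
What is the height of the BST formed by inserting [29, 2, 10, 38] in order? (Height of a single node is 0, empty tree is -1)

Insertion order: [29, 2, 10, 38]
Tree (level-order array): [29, 2, 38, None, 10]
Compute height bottom-up (empty subtree = -1):
  height(10) = 1 + max(-1, -1) = 0
  height(2) = 1 + max(-1, 0) = 1
  height(38) = 1 + max(-1, -1) = 0
  height(29) = 1 + max(1, 0) = 2
Height = 2


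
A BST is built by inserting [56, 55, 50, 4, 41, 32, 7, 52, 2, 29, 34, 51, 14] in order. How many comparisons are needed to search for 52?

Search path for 52: 56 -> 55 -> 50 -> 52
Found: True
Comparisons: 4


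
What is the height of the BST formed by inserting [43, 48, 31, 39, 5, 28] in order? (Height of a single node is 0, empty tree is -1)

Insertion order: [43, 48, 31, 39, 5, 28]
Tree (level-order array): [43, 31, 48, 5, 39, None, None, None, 28]
Compute height bottom-up (empty subtree = -1):
  height(28) = 1 + max(-1, -1) = 0
  height(5) = 1 + max(-1, 0) = 1
  height(39) = 1 + max(-1, -1) = 0
  height(31) = 1 + max(1, 0) = 2
  height(48) = 1 + max(-1, -1) = 0
  height(43) = 1 + max(2, 0) = 3
Height = 3
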